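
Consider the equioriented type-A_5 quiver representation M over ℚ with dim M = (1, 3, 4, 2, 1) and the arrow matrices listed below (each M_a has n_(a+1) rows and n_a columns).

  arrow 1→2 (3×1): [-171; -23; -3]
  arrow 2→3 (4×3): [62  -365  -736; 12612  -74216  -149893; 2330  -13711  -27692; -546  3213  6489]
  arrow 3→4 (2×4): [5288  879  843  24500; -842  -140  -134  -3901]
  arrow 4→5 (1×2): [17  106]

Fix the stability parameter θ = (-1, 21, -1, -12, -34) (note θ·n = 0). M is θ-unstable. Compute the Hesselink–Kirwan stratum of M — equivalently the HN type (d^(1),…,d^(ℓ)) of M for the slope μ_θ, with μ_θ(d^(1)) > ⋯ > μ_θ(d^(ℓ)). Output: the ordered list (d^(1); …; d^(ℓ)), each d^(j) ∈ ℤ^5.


Via rank(M_{q-1}∘⋯∘M_p): M ≅ I[1,5], I[2,2], I[2,4], I[3,3]^2.
μ_θ-semistable layers: μ^(1)=21; μ^(2)=8/3; μ^(3)=-1; μ^(4)=-27/5

((0, 1, 0, 0, 0); (0, 1, 1, 1, 0); (0, 0, 2, 0, 0); (1, 1, 1, 1, 1))


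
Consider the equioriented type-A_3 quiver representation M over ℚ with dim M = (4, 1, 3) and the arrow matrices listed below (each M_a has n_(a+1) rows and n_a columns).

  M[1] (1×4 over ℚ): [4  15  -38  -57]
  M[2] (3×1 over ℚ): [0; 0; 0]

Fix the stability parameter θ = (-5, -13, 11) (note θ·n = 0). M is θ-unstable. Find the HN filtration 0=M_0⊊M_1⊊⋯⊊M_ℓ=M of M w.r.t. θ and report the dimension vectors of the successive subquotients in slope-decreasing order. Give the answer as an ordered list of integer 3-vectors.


Via rank(M_{q-1}∘⋯∘M_p): M ≅ I[1,1]^3, I[1,2], I[3,3]^3.
μ_θ-semistable layers: μ^(1)=11; μ^(2)=-5; μ^(3)=-9

((0, 0, 3); (3, 0, 0); (1, 1, 0))


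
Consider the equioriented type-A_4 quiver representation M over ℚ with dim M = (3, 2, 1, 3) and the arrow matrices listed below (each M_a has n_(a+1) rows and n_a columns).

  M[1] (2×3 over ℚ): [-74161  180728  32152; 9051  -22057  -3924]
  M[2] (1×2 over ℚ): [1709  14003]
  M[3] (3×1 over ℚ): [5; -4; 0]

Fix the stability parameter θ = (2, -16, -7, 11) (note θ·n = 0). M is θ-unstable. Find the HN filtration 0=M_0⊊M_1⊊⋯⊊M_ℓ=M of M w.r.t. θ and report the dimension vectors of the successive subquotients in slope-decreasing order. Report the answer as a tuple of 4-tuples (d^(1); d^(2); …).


Via rank(M_{q-1}∘⋯∘M_p): M ≅ I[1,1], I[1,2], I[1,4], I[4,4]^2.
μ_θ-semistable layers: μ^(1)=11; μ^(2)=2; μ^(3)=-7

((0, 0, 0, 3); (1, 0, 0, 0); (2, 2, 1, 0))


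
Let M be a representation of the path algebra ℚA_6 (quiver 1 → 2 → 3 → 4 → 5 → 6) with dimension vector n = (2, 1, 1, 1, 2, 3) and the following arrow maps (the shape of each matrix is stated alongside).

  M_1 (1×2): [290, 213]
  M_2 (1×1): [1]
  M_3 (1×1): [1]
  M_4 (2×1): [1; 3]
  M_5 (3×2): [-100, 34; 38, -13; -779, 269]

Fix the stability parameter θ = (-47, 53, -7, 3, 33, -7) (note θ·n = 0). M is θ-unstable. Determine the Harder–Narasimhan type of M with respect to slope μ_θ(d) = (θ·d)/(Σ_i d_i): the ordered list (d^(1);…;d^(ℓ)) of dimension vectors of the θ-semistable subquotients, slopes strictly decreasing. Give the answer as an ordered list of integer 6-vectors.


Interval decomposition of M: I[1,1], I[1,6], I[5,6], I[6,6].
HN type (ℓ=4): μ^(1)=15; μ^(2)=13; μ^(3)=-7; μ^(4)=-47

((0, 1, 1, 1, 1, 1); (0, 0, 0, 0, 1, 1); (0, 0, 0, 0, 0, 1); (2, 0, 0, 0, 0, 0))


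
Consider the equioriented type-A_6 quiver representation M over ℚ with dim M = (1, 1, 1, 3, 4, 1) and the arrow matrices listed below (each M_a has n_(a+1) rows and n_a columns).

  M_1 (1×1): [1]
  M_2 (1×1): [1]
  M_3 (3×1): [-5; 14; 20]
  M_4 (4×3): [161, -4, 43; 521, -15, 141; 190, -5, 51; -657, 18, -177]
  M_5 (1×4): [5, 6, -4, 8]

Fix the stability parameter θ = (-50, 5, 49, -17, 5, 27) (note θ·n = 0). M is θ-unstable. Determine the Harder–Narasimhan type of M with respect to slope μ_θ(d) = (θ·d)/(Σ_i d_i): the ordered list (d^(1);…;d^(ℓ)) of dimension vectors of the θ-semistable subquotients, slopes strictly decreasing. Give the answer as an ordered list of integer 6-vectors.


Barcode: M ≅ I[1,6], I[4,5]^2, I[5,5]. HN layers by μ_θ (5 steps, strictly decreasing):
  μ^(1)=27; μ^(2)=37/3; μ^(3)=5; μ^(4)=-17; μ^(5)=-50

((0, 0, 0, 0, 0, 1); (0, 0, 1, 1, 1, 0); (0, 1, 0, 0, 3, 0); (0, 0, 0, 2, 0, 0); (1, 0, 0, 0, 0, 0))


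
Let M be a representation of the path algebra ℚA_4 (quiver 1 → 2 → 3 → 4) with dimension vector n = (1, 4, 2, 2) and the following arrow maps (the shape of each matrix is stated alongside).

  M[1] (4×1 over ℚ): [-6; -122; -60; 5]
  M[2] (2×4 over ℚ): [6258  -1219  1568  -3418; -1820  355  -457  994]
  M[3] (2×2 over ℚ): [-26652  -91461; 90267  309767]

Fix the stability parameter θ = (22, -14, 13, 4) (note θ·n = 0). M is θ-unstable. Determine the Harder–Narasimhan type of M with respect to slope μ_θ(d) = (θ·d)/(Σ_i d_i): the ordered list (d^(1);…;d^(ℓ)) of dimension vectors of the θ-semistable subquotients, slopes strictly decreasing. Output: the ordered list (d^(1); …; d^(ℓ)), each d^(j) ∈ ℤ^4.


Barcode: M ≅ I[1,2], I[2,2], I[2,4]^2. HN layers by μ_θ (3 steps, strictly decreasing):
  μ^(1)=17/2; μ^(2)=4; μ^(3)=-14

((0, 0, 2, 2); (1, 1, 0, 0); (0, 3, 0, 0))


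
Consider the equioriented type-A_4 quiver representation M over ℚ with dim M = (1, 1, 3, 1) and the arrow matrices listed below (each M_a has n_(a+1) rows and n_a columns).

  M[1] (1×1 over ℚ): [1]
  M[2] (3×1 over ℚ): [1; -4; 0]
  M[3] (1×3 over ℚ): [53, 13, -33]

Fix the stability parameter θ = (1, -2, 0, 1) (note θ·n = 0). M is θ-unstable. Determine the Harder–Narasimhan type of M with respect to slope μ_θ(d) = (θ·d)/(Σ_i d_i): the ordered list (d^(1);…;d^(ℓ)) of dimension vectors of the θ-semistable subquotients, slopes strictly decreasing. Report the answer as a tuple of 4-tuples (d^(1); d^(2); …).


Via rank(M_{q-1}∘⋯∘M_p): M ≅ I[1,4], I[3,3]^2.
μ_θ-semistable layers: μ^(1)=1; μ^(2)=0; μ^(3)=-1/2

((0, 0, 0, 1); (0, 0, 3, 0); (1, 1, 0, 0))


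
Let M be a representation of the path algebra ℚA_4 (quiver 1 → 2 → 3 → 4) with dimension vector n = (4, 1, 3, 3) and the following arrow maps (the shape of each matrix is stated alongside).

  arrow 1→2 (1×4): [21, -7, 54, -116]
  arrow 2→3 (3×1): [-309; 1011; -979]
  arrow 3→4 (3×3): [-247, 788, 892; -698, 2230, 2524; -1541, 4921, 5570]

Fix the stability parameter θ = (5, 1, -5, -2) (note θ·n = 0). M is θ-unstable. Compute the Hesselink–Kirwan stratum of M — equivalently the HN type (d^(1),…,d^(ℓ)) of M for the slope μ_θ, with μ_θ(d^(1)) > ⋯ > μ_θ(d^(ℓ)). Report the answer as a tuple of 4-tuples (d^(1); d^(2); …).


Via rank(M_{q-1}∘⋯∘M_p): M ≅ I[1,1]^3, I[1,4], I[3,3], I[3,4], I[4,4].
μ_θ-semistable layers: μ^(1)=5; μ^(2)=-1/4; μ^(3)=-2; μ^(4)=-5

((3, 0, 0, 0); (1, 1, 1, 1); (0, 0, 0, 2); (0, 0, 2, 0))


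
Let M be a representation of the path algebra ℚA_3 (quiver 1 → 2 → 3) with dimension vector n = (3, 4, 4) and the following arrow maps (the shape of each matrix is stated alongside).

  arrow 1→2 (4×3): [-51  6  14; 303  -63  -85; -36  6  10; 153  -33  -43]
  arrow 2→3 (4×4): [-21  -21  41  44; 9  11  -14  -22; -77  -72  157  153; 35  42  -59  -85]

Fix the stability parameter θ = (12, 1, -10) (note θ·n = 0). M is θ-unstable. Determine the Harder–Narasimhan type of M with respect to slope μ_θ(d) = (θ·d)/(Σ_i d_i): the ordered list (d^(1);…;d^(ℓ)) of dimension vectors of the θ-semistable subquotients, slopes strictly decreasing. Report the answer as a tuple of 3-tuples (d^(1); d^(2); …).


Interval decomposition of M: I[1,1], I[1,2], I[1,3], I[2,3]^2, I[3,3].
HN type (ℓ=5): μ^(1)=12; μ^(2)=13/2; μ^(3)=1; μ^(4)=-9/2; μ^(5)=-10

((1, 0, 0); (1, 1, 0); (1, 1, 1); (0, 2, 2); (0, 0, 1))


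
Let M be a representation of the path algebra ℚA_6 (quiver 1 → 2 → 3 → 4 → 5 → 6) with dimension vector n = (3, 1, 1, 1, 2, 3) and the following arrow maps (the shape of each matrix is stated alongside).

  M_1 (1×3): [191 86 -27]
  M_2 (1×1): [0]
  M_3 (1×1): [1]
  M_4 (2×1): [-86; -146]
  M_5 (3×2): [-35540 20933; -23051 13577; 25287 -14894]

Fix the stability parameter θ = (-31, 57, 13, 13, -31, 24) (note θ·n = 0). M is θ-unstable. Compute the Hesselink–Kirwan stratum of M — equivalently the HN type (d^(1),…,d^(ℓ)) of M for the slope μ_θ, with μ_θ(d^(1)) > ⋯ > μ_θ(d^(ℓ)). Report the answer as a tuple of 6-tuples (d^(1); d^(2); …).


Barcode: M ≅ I[1,1]^2, I[1,2], I[3,6], I[5,6], I[6,6]. HN layers by μ_θ (4 steps, strictly decreasing):
  μ^(1)=57; μ^(2)=24; μ^(3)=-5/3; μ^(4)=-31

((0, 1, 0, 0, 0, 0); (0, 0, 0, 0, 0, 3); (0, 0, 1, 1, 1, 0); (3, 0, 0, 0, 1, 0))


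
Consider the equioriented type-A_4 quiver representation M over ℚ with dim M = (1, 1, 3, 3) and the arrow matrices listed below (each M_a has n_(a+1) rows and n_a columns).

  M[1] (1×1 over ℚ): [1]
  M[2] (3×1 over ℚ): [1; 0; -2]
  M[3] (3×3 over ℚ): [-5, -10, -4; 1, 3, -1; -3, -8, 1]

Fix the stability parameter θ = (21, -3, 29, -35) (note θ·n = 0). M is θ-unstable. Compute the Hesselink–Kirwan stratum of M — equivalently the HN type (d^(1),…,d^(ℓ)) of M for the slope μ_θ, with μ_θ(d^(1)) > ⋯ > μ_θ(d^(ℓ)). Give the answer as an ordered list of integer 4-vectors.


Barcode: M ≅ I[1,4], I[3,4]^2. HN layers by μ_θ (2 steps, strictly decreasing):
  μ^(1)=3; μ^(2)=-3

((1, 1, 1, 1); (0, 0, 2, 2))


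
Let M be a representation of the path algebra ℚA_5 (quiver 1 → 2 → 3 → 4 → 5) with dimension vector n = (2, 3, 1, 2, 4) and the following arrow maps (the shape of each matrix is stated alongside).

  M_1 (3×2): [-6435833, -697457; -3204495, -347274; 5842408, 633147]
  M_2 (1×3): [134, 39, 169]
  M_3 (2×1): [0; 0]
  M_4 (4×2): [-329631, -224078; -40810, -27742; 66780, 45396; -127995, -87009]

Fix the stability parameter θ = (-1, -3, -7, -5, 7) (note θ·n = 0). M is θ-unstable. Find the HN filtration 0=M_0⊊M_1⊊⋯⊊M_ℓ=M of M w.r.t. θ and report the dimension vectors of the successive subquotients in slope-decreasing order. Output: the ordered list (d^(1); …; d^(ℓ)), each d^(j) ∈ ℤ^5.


Interval decomposition of M: I[1,2], I[1,3], I[2,2], I[4,5]^2, I[5,5]^2.
HN type (ℓ=5): μ^(1)=7; μ^(2)=-2; μ^(3)=-3; μ^(4)=-11/3; μ^(5)=-5

((0, 0, 0, 0, 4); (1, 1, 0, 0, 0); (0, 1, 0, 0, 0); (1, 1, 1, 0, 0); (0, 0, 0, 2, 0))


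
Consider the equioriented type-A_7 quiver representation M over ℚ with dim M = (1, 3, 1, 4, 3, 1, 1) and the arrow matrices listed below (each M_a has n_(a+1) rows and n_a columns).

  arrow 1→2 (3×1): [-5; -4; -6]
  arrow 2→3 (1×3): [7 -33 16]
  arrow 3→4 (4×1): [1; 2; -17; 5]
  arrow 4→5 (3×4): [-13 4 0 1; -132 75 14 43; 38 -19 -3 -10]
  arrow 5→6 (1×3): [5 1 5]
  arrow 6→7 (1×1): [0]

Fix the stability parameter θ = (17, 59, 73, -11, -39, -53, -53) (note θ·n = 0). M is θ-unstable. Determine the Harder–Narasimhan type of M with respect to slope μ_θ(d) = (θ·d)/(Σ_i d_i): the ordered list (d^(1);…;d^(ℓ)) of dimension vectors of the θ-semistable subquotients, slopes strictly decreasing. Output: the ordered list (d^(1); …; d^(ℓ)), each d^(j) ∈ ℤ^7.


Interval decomposition of M: I[1,5], I[2,2]^2, I[4,4], I[4,5], I[4,6], I[7,7].
HN type (ℓ=7): μ^(1)=59; μ^(2)=41/2; μ^(3)=17; μ^(4)=-11; μ^(5)=-25; μ^(6)=-103/3; μ^(7)=-53

((0, 2, 0, 0, 0, 0, 0); (0, 1, 1, 1, 1, 0, 0); (1, 0, 0, 0, 0, 0, 0); (0, 0, 0, 1, 0, 0, 0); (0, 0, 0, 1, 1, 0, 0); (0, 0, 0, 1, 1, 1, 0); (0, 0, 0, 0, 0, 0, 1))


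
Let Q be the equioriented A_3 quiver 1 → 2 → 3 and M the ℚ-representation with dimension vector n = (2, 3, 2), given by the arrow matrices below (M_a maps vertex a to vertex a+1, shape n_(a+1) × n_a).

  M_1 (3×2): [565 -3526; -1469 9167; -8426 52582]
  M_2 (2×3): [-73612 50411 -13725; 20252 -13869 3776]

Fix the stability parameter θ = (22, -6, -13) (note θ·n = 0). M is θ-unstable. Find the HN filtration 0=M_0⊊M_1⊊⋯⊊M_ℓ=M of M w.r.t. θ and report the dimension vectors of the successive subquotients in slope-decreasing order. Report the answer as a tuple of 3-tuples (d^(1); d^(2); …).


Interval decomposition of M: I[1,3]^2, I[2,2].
HN type (ℓ=2): μ^(1)=1; μ^(2)=-6

((2, 2, 2); (0, 1, 0))


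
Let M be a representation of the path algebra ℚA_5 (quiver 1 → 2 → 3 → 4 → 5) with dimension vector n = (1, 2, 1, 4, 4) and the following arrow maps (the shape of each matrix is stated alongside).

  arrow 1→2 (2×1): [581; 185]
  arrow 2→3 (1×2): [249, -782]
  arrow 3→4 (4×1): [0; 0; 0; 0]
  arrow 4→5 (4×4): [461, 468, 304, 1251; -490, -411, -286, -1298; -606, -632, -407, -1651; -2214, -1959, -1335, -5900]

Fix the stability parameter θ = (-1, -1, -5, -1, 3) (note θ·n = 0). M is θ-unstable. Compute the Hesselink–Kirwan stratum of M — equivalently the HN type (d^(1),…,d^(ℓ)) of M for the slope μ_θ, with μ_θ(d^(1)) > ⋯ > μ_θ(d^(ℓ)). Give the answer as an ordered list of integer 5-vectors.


Interval decomposition of M: I[1,3], I[2,2], I[4,5]^4.
HN type (ℓ=3): μ^(1)=3; μ^(2)=-1; μ^(3)=-7/3

((0, 0, 0, 0, 4); (0, 1, 0, 4, 0); (1, 1, 1, 0, 0))


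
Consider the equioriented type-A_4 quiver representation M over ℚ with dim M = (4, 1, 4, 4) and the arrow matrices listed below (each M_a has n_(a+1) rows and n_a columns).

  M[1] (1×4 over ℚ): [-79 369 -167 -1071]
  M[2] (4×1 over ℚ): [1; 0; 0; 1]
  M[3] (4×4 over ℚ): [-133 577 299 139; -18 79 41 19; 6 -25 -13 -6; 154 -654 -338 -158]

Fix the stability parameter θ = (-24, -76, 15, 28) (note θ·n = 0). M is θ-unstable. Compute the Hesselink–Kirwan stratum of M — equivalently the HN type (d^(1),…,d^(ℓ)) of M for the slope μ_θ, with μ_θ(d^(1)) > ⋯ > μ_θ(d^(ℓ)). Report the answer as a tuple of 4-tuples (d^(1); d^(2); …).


Interval decomposition of M: I[1,1]^3, I[1,4], I[3,3], I[3,4]^2, I[4,4].
HN type (ℓ=4): μ^(1)=28; μ^(2)=15; μ^(3)=-24; μ^(4)=-50

((0, 0, 0, 4); (0, 0, 4, 0); (3, 0, 0, 0); (1, 1, 0, 0))


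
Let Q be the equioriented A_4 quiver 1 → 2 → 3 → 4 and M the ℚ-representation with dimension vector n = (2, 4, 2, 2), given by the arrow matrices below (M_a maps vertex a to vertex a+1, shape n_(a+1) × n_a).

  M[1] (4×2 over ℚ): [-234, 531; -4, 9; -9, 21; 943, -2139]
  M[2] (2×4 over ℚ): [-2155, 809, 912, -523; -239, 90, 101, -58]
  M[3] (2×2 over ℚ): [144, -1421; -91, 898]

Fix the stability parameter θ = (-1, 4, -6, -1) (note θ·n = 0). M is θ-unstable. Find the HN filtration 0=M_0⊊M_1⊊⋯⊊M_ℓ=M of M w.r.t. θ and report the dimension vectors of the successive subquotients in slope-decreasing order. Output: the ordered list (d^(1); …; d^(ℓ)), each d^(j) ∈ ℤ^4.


Barcode: M ≅ I[1,4]^2, I[2,2]^2. HN layers by μ_θ (2 steps, strictly decreasing):
  μ^(1)=4; μ^(2)=-1

((0, 2, 0, 0); (2, 2, 2, 2))


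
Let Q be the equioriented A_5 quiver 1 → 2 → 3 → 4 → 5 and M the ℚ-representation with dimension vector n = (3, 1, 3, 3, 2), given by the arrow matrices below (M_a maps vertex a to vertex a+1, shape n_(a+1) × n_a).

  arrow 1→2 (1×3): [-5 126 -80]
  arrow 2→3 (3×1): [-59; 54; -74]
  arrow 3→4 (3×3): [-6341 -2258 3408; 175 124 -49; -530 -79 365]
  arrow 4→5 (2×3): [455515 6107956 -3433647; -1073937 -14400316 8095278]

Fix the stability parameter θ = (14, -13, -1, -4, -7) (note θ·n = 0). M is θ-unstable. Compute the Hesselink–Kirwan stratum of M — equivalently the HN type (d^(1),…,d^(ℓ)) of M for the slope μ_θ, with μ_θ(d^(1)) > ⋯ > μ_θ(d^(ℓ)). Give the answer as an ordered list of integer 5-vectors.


Interval decomposition of M: I[1,1]^2, I[1,5], I[3,4], I[3,5].
HN type (ℓ=4): μ^(1)=14; μ^(2)=-11/5; μ^(3)=-5/2; μ^(4)=-4

((2, 0, 0, 0, 0); (1, 1, 1, 1, 1); (0, 0, 1, 1, 0); (0, 0, 1, 1, 1))


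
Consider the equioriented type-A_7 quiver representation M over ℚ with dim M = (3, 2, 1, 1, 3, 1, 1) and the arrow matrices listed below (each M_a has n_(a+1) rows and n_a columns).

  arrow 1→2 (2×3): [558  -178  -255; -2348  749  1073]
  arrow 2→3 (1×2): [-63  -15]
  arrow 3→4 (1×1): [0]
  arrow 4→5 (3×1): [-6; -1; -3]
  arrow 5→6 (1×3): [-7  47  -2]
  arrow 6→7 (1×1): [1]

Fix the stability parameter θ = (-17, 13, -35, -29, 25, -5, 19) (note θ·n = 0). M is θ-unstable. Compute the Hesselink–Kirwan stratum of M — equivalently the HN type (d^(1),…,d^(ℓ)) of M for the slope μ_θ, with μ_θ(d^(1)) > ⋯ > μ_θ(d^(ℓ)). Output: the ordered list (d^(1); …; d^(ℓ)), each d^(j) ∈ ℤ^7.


Barcode: M ≅ I[1,1], I[1,2], I[1,3], I[4,7], I[5,5]^2. HN layers by μ_θ (7 steps, strictly decreasing):
  μ^(1)=25; μ^(2)=19; μ^(3)=13; μ^(4)=10; μ^(5)=-11; μ^(6)=-17; μ^(7)=-29

((0, 0, 0, 0, 2, 0, 0); (0, 0, 0, 0, 0, 0, 1); (0, 1, 0, 0, 0, 0, 0); (0, 0, 0, 0, 1, 1, 0); (0, 1, 1, 0, 0, 0, 0); (3, 0, 0, 0, 0, 0, 0); (0, 0, 0, 1, 0, 0, 0))


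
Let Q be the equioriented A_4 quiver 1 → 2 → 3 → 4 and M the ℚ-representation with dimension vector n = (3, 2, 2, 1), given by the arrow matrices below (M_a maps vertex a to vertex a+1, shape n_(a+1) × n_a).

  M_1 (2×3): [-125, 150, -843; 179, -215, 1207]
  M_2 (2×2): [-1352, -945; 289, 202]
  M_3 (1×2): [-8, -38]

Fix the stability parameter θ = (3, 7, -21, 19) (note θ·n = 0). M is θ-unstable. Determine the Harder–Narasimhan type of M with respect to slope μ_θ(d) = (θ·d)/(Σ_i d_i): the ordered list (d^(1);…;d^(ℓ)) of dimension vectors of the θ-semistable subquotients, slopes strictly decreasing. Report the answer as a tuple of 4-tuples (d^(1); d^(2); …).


Interval decomposition of M: I[1,1], I[1,3], I[1,4].
HN type (ℓ=3): μ^(1)=19; μ^(2)=3; μ^(3)=-11/3

((0, 0, 0, 1); (1, 0, 0, 0); (2, 2, 2, 0))


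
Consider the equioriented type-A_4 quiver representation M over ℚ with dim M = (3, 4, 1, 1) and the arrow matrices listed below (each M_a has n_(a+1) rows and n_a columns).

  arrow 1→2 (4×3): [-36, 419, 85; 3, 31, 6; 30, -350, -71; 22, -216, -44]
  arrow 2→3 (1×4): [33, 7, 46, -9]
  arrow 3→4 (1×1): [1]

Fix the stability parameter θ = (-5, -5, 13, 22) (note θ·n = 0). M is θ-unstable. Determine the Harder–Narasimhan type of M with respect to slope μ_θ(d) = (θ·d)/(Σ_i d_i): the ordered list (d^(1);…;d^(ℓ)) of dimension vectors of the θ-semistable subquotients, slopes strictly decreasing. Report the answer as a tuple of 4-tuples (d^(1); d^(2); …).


Interval decomposition of M: I[1,2]^2, I[1,4], I[2,2].
HN type (ℓ=3): μ^(1)=22; μ^(2)=13; μ^(3)=-5

((0, 0, 0, 1); (0, 0, 1, 0); (3, 4, 0, 0))


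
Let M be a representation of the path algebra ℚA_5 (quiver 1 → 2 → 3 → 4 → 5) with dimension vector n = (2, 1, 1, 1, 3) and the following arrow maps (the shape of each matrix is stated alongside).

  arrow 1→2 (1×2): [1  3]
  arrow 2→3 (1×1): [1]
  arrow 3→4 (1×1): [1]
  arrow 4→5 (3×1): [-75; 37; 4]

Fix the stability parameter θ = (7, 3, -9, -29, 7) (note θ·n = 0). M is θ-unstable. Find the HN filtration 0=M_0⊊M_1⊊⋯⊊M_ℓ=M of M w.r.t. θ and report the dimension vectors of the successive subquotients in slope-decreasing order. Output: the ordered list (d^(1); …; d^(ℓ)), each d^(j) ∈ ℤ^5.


Interval decomposition of M: I[1,1], I[1,5], I[5,5]^2.
HN type (ℓ=2): μ^(1)=7; μ^(2)=-7

((1, 0, 0, 0, 3); (1, 1, 1, 1, 0))


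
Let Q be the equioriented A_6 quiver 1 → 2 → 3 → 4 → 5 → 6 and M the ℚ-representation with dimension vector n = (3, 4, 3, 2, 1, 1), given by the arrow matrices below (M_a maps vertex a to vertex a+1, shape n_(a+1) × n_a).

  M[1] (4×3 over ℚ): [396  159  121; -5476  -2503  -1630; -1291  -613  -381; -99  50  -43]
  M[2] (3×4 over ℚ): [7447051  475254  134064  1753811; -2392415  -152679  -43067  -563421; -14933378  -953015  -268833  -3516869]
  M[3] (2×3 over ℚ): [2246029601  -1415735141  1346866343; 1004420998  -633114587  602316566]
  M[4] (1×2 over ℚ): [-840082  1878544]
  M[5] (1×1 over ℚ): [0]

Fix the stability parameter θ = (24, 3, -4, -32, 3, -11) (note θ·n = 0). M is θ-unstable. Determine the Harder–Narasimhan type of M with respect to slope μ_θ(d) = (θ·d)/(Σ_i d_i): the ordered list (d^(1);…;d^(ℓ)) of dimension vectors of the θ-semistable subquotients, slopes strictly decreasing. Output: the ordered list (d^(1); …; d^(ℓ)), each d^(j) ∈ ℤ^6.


Interval decomposition of M: I[1,3], I[1,4], I[1,5], I[2,2], I[6,6].
HN type (ℓ=4): μ^(1)=23/3; μ^(2)=3; μ^(3)=-9/4; μ^(4)=-11

((1, 1, 1, 0, 0, 0); (0, 1, 0, 0, 1, 0); (2, 2, 2, 2, 0, 0); (0, 0, 0, 0, 0, 1))


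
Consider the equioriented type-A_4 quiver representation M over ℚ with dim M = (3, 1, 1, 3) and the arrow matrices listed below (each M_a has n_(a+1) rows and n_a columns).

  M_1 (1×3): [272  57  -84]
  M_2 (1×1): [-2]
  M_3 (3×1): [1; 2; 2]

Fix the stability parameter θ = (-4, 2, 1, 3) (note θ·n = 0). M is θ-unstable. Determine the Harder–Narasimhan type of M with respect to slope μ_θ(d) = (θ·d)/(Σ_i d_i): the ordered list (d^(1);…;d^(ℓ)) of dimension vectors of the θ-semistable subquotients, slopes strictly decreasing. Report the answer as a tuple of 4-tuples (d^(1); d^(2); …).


Via rank(M_{q-1}∘⋯∘M_p): M ≅ I[1,1]^2, I[1,4], I[4,4]^2.
μ_θ-semistable layers: μ^(1)=3; μ^(2)=3/2; μ^(3)=-4

((0, 0, 0, 3); (0, 1, 1, 0); (3, 0, 0, 0))


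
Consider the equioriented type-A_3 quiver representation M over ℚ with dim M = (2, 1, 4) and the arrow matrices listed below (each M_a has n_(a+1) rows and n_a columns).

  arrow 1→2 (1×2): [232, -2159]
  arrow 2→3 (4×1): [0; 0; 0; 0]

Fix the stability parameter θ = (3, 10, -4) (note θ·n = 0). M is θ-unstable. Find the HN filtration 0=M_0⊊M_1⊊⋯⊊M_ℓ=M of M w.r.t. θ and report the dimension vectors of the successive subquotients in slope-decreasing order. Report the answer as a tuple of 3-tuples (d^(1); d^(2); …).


Barcode: M ≅ I[1,1], I[1,2], I[3,3]^4. HN layers by μ_θ (3 steps, strictly decreasing):
  μ^(1)=10; μ^(2)=3; μ^(3)=-4

((0, 1, 0); (2, 0, 0); (0, 0, 4))


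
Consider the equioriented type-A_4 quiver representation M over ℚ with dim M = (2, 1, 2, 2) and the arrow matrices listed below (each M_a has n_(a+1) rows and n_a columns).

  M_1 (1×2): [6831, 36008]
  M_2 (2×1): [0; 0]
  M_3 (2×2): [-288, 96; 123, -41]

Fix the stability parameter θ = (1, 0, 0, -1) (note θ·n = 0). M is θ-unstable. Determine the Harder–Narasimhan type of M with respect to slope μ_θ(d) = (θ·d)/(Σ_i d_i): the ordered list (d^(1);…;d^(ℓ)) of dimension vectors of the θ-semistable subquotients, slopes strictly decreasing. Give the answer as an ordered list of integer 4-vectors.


Barcode: M ≅ I[1,1], I[1,2], I[3,3], I[3,4], I[4,4]. HN layers by μ_θ (5 steps, strictly decreasing):
  μ^(1)=1; μ^(2)=1/2; μ^(3)=0; μ^(4)=-1/2; μ^(5)=-1

((1, 0, 0, 0); (1, 1, 0, 0); (0, 0, 1, 0); (0, 0, 1, 1); (0, 0, 0, 1))


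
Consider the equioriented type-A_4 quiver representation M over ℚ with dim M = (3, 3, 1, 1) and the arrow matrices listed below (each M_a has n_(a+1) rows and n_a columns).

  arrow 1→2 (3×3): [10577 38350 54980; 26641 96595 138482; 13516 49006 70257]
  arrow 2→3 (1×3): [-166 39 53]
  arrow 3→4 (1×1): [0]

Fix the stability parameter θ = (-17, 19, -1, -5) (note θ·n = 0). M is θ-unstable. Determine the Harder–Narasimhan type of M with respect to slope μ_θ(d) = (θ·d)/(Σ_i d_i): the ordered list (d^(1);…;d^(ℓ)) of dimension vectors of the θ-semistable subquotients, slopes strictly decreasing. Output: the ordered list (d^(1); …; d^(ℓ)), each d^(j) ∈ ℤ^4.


Interval decomposition of M: I[1,2]^2, I[1,3], I[4,4].
HN type (ℓ=4): μ^(1)=19; μ^(2)=9; μ^(3)=-5; μ^(4)=-17

((0, 2, 0, 0); (0, 1, 1, 0); (0, 0, 0, 1); (3, 0, 0, 0))


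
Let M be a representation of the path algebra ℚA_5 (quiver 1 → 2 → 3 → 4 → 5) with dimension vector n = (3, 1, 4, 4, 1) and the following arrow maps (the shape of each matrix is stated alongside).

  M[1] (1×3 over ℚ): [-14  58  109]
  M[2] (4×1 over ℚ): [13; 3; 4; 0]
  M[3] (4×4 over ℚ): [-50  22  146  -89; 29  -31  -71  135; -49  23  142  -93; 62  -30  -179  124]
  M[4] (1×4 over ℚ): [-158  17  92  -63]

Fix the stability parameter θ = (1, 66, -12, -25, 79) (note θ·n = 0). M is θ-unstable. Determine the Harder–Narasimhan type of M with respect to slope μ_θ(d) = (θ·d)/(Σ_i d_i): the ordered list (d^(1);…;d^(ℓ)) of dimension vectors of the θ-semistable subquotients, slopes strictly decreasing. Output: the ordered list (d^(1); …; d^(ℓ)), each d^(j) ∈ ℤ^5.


Via rank(M_{q-1}∘⋯∘M_p): M ≅ I[1,1]^2, I[1,3], I[3,4]^2, I[3,5], I[4,4].
μ_θ-semistable layers: μ^(1)=79; μ^(2)=27; μ^(3)=1; μ^(4)=-37/2; μ^(5)=-25

((0, 0, 0, 0, 1); (0, 1, 1, 0, 0); (3, 0, 0, 0, 0); (0, 0, 3, 3, 0); (0, 0, 0, 1, 0))


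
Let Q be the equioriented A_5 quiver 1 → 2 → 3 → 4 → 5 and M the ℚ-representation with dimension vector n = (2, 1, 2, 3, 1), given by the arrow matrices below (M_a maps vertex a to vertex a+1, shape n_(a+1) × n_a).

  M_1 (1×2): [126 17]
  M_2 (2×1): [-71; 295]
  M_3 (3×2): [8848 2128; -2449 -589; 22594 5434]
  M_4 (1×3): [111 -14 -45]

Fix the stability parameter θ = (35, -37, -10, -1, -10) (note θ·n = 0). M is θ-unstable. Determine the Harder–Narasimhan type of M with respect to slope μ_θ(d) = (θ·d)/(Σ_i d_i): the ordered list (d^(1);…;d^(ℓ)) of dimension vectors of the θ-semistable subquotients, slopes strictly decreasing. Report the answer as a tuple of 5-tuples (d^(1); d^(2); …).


Barcode: M ≅ I[1,1], I[1,5], I[3,3], I[4,4]^2. HN layers by μ_θ (4 steps, strictly decreasing):
  μ^(1)=35; μ^(2)=-1; μ^(3)=-23/5; μ^(4)=-10

((1, 0, 0, 0, 0); (0, 0, 0, 2, 0); (1, 1, 1, 1, 1); (0, 0, 1, 0, 0))


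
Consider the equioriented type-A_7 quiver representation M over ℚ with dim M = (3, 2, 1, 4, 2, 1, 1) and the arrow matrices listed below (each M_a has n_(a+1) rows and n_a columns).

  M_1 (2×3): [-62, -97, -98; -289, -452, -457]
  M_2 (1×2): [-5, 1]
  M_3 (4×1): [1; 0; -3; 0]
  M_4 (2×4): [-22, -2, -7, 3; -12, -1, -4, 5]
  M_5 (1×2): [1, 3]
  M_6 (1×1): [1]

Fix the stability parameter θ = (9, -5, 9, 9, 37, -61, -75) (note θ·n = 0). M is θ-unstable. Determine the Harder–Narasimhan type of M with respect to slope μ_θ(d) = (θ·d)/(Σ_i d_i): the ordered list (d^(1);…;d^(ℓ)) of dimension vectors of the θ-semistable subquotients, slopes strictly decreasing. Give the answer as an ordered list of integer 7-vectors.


Via rank(M_{q-1}∘⋯∘M_p): M ≅ I[1,1], I[1,2], I[1,7], I[4,4]^2, I[4,5].
μ_θ-semistable layers: μ^(1)=37; μ^(2)=9; μ^(3)=2; μ^(4)=-11

((0, 0, 0, 0, 1, 0, 0); (1, 0, 0, 3, 0, 0, 0); (1, 1, 0, 0, 0, 0, 0); (1, 1, 1, 1, 1, 1, 1))


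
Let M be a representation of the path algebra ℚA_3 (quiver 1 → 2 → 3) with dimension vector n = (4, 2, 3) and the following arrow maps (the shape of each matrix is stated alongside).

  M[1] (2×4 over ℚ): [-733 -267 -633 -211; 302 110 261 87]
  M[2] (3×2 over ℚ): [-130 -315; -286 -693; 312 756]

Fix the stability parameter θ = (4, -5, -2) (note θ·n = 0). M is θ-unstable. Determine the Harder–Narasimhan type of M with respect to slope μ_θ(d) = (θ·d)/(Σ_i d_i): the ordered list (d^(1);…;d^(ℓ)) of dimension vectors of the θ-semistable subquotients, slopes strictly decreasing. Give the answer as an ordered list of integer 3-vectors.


Barcode: M ≅ I[1,1]^2, I[1,2], I[1,3], I[3,3]^2. HN layers by μ_θ (4 steps, strictly decreasing):
  μ^(1)=4; μ^(2)=-1/2; μ^(3)=-1; μ^(4)=-2

((2, 0, 0); (1, 1, 0); (1, 1, 1); (0, 0, 2))


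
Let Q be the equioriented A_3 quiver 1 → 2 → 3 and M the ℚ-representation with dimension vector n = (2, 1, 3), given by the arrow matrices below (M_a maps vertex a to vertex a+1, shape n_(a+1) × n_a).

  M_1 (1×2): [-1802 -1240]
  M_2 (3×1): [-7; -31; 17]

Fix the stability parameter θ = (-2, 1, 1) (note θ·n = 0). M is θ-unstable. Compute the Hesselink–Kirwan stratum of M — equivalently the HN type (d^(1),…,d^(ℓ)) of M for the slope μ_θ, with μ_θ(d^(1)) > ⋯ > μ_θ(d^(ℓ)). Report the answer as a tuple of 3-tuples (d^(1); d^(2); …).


Barcode: M ≅ I[1,1], I[1,3], I[3,3]^2. HN layers by μ_θ (2 steps, strictly decreasing):
  μ^(1)=1; μ^(2)=-2

((0, 1, 3); (2, 0, 0))


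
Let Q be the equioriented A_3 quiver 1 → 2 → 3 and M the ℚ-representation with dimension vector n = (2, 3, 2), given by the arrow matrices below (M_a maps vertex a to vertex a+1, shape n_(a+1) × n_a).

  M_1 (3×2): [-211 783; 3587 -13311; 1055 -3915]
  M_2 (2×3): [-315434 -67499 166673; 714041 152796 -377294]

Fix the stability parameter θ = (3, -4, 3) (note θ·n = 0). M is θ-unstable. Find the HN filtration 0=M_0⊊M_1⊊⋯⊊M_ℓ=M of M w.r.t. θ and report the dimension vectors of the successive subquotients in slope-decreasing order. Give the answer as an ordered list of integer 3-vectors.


Via rank(M_{q-1}∘⋯∘M_p): M ≅ I[1,1], I[1,3], I[2,2], I[2,3].
μ_θ-semistable layers: μ^(1)=3; μ^(2)=-1/2; μ^(3)=-4

((1, 0, 2); (1, 1, 0); (0, 2, 0))


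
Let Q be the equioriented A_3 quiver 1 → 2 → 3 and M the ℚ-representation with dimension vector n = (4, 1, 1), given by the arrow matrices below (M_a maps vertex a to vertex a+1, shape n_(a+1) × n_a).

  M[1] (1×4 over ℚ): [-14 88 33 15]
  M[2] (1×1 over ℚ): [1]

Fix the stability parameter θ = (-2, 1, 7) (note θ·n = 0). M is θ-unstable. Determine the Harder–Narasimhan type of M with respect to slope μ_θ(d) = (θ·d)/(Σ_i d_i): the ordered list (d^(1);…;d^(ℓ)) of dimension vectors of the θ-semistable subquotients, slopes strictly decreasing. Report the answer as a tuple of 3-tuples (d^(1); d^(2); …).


Via rank(M_{q-1}∘⋯∘M_p): M ≅ I[1,1]^3, I[1,3].
μ_θ-semistable layers: μ^(1)=7; μ^(2)=1; μ^(3)=-2

((0, 0, 1); (0, 1, 0); (4, 0, 0))


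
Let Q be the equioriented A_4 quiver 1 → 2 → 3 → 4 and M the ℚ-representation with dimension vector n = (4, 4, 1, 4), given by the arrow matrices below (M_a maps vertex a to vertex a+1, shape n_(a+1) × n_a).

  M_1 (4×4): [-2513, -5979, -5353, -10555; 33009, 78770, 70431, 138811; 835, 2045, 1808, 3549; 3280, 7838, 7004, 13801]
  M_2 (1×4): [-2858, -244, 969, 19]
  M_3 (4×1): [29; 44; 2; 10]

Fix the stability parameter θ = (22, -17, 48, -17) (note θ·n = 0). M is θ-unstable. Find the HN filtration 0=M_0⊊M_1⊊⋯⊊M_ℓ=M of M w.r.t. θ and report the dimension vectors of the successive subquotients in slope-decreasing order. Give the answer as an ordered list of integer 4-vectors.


Via rank(M_{q-1}∘⋯∘M_p): M ≅ I[1,2]^3, I[1,4], I[4,4]^3.
μ_θ-semistable layers: μ^(1)=31/2; μ^(2)=5/2; μ^(3)=-17

((0, 0, 1, 1); (4, 4, 0, 0); (0, 0, 0, 3))


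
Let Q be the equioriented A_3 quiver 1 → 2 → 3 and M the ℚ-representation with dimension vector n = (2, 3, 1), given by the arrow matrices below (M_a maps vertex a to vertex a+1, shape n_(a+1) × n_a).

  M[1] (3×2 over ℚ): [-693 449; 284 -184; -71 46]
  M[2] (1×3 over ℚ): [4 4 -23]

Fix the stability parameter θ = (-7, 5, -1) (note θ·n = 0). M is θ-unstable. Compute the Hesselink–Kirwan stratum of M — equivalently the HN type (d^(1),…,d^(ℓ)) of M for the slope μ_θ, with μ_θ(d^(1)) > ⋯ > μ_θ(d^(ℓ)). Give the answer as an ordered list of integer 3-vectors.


Via rank(M_{q-1}∘⋯∘M_p): M ≅ I[1,2], I[1,3], I[2,2].
μ_θ-semistable layers: μ^(1)=5; μ^(2)=2; μ^(3)=-7

((0, 2, 0); (0, 1, 1); (2, 0, 0))


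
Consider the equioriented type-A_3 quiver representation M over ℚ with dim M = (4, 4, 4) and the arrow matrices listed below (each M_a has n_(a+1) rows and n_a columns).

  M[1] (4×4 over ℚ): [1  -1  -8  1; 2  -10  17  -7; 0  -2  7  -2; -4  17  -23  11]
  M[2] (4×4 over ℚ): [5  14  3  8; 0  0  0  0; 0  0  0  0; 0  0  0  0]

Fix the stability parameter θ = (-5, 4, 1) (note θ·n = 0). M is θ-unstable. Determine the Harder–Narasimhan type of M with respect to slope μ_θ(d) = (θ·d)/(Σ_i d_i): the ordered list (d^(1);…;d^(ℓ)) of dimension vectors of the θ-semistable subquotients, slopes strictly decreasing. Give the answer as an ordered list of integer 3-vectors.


Via rank(M_{q-1}∘⋯∘M_p): M ≅ I[1,2]^3, I[1,3], I[3,3]^3.
μ_θ-semistable layers: μ^(1)=4; μ^(2)=5/2; μ^(3)=1; μ^(4)=-5

((0, 3, 0); (0, 1, 1); (0, 0, 3); (4, 0, 0))


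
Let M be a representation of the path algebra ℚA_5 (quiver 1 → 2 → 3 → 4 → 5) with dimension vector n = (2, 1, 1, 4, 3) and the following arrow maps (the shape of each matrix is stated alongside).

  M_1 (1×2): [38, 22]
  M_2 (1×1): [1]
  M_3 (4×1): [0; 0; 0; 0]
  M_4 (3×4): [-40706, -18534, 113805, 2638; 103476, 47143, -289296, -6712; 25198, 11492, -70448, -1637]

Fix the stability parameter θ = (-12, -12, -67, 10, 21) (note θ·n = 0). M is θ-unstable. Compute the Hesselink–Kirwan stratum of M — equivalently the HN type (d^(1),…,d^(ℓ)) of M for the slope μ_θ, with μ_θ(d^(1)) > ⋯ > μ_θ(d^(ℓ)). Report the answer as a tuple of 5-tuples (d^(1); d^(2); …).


Interval decomposition of M: I[1,1], I[1,3], I[4,4], I[4,5]^3.
HN type (ℓ=4): μ^(1)=21; μ^(2)=10; μ^(3)=-12; μ^(4)=-91/3

((0, 0, 0, 0, 3); (0, 0, 0, 4, 0); (1, 0, 0, 0, 0); (1, 1, 1, 0, 0))


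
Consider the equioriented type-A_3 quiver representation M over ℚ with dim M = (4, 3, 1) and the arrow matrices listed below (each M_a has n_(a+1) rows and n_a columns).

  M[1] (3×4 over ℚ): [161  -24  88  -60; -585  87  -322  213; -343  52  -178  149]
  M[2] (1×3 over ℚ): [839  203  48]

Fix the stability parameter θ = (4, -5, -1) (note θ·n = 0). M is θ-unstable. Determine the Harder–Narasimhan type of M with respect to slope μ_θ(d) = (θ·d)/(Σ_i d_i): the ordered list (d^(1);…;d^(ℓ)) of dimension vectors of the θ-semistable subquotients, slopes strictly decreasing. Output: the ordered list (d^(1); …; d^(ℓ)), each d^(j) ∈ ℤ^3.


Barcode: M ≅ I[1,1], I[1,2]^2, I[1,3]. HN layers by μ_θ (3 steps, strictly decreasing):
  μ^(1)=4; μ^(2)=-1/2; μ^(3)=-2/3

((1, 0, 0); (2, 2, 0); (1, 1, 1))


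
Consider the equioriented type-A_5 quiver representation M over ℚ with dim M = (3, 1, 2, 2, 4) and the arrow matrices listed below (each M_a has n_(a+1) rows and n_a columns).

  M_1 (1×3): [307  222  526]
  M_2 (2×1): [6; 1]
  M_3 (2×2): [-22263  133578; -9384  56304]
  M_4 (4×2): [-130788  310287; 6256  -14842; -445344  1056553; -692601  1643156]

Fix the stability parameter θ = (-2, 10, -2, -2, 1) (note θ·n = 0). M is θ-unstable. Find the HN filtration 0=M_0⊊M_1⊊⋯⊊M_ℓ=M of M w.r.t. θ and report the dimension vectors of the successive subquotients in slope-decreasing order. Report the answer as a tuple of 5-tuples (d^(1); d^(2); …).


Via rank(M_{q-1}∘⋯∘M_p): M ≅ I[1,1]^2, I[1,3], I[3,5], I[4,5], I[5,5]^2.
μ_θ-semistable layers: μ^(1)=4; μ^(2)=1; μ^(3)=-2

((0, 1, 1, 0, 0); (0, 0, 0, 0, 4); (3, 0, 1, 2, 0))


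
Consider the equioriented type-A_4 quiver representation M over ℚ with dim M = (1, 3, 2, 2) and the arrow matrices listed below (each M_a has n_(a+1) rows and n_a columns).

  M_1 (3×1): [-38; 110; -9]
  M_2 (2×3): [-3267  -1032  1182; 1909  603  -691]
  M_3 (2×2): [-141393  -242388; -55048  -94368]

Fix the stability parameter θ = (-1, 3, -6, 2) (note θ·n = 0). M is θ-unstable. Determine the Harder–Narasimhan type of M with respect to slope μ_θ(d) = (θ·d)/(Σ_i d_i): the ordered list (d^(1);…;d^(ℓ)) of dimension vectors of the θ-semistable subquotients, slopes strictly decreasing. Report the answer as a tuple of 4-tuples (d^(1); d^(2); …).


Interval decomposition of M: I[1,3], I[2,2], I[2,4], I[4,4].
HN type (ℓ=4): μ^(1)=3; μ^(2)=2; μ^(3)=-4/3; μ^(4)=-3/2

((0, 1, 0, 0); (0, 0, 0, 2); (1, 1, 1, 0); (0, 1, 1, 0))


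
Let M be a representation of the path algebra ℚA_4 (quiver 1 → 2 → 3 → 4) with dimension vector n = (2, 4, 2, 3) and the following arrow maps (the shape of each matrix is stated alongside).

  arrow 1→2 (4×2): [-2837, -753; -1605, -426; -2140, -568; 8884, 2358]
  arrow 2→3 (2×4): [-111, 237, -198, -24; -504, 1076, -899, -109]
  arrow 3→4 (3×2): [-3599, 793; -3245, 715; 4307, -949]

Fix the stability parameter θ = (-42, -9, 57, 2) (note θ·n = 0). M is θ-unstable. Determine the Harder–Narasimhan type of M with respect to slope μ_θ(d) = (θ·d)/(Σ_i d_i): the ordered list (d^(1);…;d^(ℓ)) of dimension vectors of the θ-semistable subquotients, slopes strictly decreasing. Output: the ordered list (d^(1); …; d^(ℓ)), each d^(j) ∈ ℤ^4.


Via rank(M_{q-1}∘⋯∘M_p): M ≅ I[1,2], I[1,4], I[2,2], I[2,3], I[4,4]^2.
μ_θ-semistable layers: μ^(1)=57; μ^(2)=59/2; μ^(3)=2; μ^(4)=-9; μ^(5)=-42

((0, 0, 1, 0); (0, 0, 1, 1); (0, 0, 0, 2); (0, 4, 0, 0); (2, 0, 0, 0))


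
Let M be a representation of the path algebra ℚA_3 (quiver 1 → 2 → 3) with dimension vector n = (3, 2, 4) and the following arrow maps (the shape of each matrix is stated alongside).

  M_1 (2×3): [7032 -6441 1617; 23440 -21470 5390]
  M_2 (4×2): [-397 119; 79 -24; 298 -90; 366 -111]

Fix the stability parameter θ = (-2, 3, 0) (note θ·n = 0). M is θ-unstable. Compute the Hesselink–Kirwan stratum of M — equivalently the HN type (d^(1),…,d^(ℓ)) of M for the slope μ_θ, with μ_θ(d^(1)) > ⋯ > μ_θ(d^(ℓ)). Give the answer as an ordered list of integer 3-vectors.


Via rank(M_{q-1}∘⋯∘M_p): M ≅ I[1,1]^2, I[1,3], I[2,3], I[3,3]^2.
μ_θ-semistable layers: μ^(1)=3/2; μ^(2)=0; μ^(3)=-2

((0, 2, 2); (0, 0, 2); (3, 0, 0))


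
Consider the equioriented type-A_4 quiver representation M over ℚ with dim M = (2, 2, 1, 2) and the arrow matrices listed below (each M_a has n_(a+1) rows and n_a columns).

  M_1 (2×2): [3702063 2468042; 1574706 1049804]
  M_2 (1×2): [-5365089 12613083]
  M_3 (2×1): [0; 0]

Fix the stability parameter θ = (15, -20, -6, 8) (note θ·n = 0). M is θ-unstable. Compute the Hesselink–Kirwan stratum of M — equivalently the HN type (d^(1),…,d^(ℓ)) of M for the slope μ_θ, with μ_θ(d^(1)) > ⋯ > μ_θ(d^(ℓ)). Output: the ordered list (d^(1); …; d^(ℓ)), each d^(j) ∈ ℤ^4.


Interval decomposition of M: I[1,1], I[1,3], I[2,2], I[4,4]^2.
HN type (ℓ=4): μ^(1)=15; μ^(2)=8; μ^(3)=-11/3; μ^(4)=-20

((1, 0, 0, 0); (0, 0, 0, 2); (1, 1, 1, 0); (0, 1, 0, 0))


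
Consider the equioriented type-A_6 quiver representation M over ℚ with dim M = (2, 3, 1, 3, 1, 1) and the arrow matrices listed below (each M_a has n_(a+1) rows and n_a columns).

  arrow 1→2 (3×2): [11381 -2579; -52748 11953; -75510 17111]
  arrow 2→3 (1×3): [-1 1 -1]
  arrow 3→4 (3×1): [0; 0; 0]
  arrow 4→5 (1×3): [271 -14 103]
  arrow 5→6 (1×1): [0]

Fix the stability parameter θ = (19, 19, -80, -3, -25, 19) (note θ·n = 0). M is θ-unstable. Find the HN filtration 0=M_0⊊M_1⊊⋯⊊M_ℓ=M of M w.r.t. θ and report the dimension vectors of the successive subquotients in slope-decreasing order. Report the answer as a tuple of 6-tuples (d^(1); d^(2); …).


Barcode: M ≅ I[1,2], I[1,3], I[2,2], I[4,4]^2, I[4,5], I[6,6]. HN layers by μ_θ (3 steps, strictly decreasing):
  μ^(1)=19; μ^(2)=-3; μ^(3)=-14

((1, 2, 0, 0, 0, 1); (0, 0, 0, 2, 0, 0); (1, 1, 1, 1, 1, 0))


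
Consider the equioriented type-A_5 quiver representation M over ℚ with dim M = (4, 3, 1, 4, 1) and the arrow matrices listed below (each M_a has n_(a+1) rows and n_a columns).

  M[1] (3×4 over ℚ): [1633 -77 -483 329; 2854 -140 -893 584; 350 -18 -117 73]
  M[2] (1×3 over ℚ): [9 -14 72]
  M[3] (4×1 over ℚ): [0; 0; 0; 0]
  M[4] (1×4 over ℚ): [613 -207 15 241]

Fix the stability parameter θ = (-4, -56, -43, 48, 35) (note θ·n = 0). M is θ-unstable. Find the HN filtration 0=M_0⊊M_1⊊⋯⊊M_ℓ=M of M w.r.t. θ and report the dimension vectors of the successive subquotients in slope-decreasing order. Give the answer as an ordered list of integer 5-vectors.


Interval decomposition of M: I[1,1], I[1,2]^2, I[1,3], I[4,4]^3, I[4,5].
HN type (ℓ=5): μ^(1)=48; μ^(2)=83/2; μ^(3)=-4; μ^(4)=-30; μ^(5)=-103/3

((0, 0, 0, 3, 0); (0, 0, 0, 1, 1); (1, 0, 0, 0, 0); (2, 2, 0, 0, 0); (1, 1, 1, 0, 0))
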